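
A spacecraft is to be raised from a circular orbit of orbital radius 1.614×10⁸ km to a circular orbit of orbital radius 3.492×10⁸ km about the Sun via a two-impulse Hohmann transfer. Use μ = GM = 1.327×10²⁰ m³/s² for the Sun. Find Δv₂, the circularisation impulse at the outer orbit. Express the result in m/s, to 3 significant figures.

r₁ = 1.614×10⁸ km = 1.614×10¹¹ m.
r₂ = 3.492×10⁸ km = 3.492×10¹¹ m.
Transfer ellipse a_t = (r₁ + r₂)/2 = 2.553×10¹¹ m.
At r₁: circular v_c1 = √(μ/r₁) = 28670 m/s; transfer-perihelion v_p = √[μ(2/r₁ − 1/a_t)] = 33530 m/s.
At r₂: circular v_c2 = √(μ/r₂) = 19490 m/s; transfer-aphelion v_a = √[μ(2/r₂ − 1/a_t)] = 15500 m/s.
Δv₂ = v_c2 − v_a = 3994 m/s.

Δv ≈ 3990 m/s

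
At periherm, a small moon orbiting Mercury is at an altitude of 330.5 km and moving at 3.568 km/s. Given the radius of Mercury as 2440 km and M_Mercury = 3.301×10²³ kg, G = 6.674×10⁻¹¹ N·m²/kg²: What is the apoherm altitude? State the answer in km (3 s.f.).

apoherm altitude ≈ 8670 km

μ = GM = 6.674×10⁻¹¹ × 3.301×10²³ = 2.203×10¹³ m³/s².
r_p = 2440 + 330.5 = 2770.5 km = 2.770×10⁶ m.
Specific energy ε = v²/2 − μ/r = -1.587×10⁶ J/kg, so a = −μ/(2ε) = 6.943×10⁶ m.
The apsides satisfy r_p + r_a = 2a, so the apoherm radius is 2a − r_p = 1.111×10⁷ m = 11115 km.
Apoherm altitude = 11115 − 2440 = 8674.8 km.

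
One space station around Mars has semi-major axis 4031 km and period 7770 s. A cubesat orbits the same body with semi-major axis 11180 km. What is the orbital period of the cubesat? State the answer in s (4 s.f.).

Kepler's third law: T² ∝ a³, so T₂ = T₁ (a₂/a₁)^(3/2).
a₂/a₁ = 2.774, (a₂/a₁)^(3/2) = 4.619.
T₂ = 7770 × 4.619 = 35890 s.

T₂ ≈ 35890 s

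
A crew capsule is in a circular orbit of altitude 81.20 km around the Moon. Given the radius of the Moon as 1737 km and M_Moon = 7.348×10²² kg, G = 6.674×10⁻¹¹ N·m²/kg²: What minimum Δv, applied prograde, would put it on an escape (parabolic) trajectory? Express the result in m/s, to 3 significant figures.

Δv ≈ 680 m/s

μ = GM = 6.674×10⁻¹¹ × 7.348×10²² = 4.904×10¹² m³/s².
r = 1737 + 81.20 = 1818.2 km = 1.8182×10⁶ m.
Circular speed v_c = √(μ/r) = 1642 m/s.
Escape speed v_esc = √(2μ/r) = √2 × v_c = 2323 m/s.
Δv = v_esc − v_c = 680.3 m/s.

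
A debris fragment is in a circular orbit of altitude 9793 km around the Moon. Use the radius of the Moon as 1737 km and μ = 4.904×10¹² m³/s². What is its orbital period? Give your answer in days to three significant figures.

r = 1737 + 9793 = 11530 km = 1.1530×10⁷ m.
Kepler's third law: T = 2π√(r³/μ) = 2π√((1.153×10⁷)³ / 4.904×10¹²).
r³/μ = 3.126×10⁸ s², so T = 2π × 1.768×10⁴ = 1.111×10⁵ s.
Converting: 1.111×10⁵ s ÷ 86400 = 1.286 days.

T ≈ 1.29 days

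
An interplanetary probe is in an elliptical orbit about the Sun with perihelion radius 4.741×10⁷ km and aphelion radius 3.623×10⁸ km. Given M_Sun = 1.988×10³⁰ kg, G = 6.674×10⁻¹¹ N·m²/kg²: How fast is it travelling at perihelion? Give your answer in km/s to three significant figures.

μ = GM = 6.674×10⁻¹¹ × 1.988×10³⁰ = 1.327×10²⁰ m³/s².
Semi-major axis a = (r_p + r_a)/2 = 2.0486×10⁸ km = 2.049×10¹¹ m.
Vis-viva: v² = μ(2/r − 1/a) = 1.327×10²⁰ × (4.219×10⁻¹¹ − 4.882×10⁻¹²) = 4.949×10⁹ m²/s².
v = 70350 m/s = 70.35 km/s.

v ≈ 70.4 km/s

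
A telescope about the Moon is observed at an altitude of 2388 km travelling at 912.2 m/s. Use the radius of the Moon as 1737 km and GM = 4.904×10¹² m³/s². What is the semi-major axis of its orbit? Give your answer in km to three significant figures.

r = 1737 + 2388 = 4125.0 km = 4.125×10⁶ m.
Specific orbital energy ε = v²/2 − μ/r = (912.2)²/2 − 4.904×10¹²/4.125×10⁶ = -7.728×10⁵ J/kg.
Since ε = −μ/(2a), a = −μ/(2ε) = 3.173×10⁶ m = 3172.9 km.

a ≈ 3170 km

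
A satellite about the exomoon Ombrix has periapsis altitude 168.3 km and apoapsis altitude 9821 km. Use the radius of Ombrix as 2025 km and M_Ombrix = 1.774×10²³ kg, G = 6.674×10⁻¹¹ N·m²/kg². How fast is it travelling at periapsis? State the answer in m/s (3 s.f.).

v ≈ 3020 m/s

μ = GM = 6.674×10⁻¹¹ × 1.774×10²³ = 1.184×10¹³ m³/s².
r_p = 2025 + 168.3 = 2193.3 km = 2.1933×10⁶ m.
r_a = 2025 + 9821 = 11846 km = 1.1846×10⁷ m.
Semi-major axis a = (r_p + r_a)/2 = 7019.6 km = 7.020×10⁶ m.
Vis-viva: v² = μ(2/r − 1/a) = 1.184×10¹³ × (9.119×10⁻⁷ − 1.425×10⁻⁷) = 9.110×10⁶ m²/s².
v = 3018 m/s.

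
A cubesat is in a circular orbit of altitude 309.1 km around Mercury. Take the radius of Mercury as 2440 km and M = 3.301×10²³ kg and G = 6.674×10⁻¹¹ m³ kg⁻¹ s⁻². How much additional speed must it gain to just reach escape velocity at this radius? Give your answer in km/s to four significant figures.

μ = GM = 6.674×10⁻¹¹ × 3.301×10²³ = 2.203×10¹³ m³/s².
r = 2440 + 309.1 = 2749.1 km = 2.7491×10⁶ m.
Circular speed v_c = √(μ/r) = 2831 m/s.
Escape speed v_esc = √(2μ/r) = √2 × v_c = 4003 m/s.
Δv = v_esc − v_c = 1173 m/s = 1.173 km/s.

Δv ≈ 1.173 km/s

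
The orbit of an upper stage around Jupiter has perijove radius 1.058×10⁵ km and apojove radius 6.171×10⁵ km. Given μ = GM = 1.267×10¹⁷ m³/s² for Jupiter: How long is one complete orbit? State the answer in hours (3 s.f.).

T ≈ 33.7 hours

Semi-major axis a = (r_p + r_a)/2 = (1.0580×10⁵ + 6.1710×10⁵)/2 = 3.6145×10⁵ km = 3.614×10⁸ m.
By Kepler's third law T = 2π√(a³/μ) = 2π × 1.931×10⁴ = 1.213×10⁵ s.
= 33.69 hours.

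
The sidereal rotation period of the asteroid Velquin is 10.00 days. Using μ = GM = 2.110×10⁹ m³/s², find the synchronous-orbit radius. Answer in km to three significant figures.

T = 10.00 days = 8.640×10⁵ s.
A synchronous orbit has period T, so by Kepler's third law a = (μT²/4π²)^(1/3).
μT²/4π² = 2.110×10⁹ × (8.640×10⁵)² / 39.48 = 3.990×10¹⁹ m³.
a = 3.417×10⁶ m = 3417.0 km.

r_sync ≈ 3420 km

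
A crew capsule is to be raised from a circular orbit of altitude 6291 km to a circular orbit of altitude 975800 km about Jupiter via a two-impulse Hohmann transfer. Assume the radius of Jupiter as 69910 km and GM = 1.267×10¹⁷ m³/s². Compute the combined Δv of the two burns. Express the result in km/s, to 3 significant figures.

r₁ = 69910 + 6291 = 76201 km = 7.6201×10⁷ m.
r₂ = 69910 + 975800 = 1045700 km = 1.0457×10⁹ m.
Transfer ellipse a_t = (r₁ + r₂)/2 = 5.610×10⁸ m.
At r₁: circular v_c1 = √(μ/r₁) = 40780 m/s; transfer-perijove v_p = √[μ(2/r₁ − 1/a_t)] = 55670 m/s.
Δv₁ = v_p − v_c1 = 14900 m/s.
At r₂: circular v_c2 = √(μ/r₂) = 11010 m/s; transfer-apojove v_a = √[μ(2/r₂ − 1/a_t)] = 4057 m/s.
Δv₂ = v_c2 − v_a = 6950 m/s.
Total Δv = Δv₁ + Δv₂ = 21850 m/s = 21.85 km/s.

Δv_total ≈ 21.8 km/s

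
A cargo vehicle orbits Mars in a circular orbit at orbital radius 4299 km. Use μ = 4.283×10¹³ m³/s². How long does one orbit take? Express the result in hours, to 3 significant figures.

T ≈ 2.38 hours

r = 4299 km = 4.299×10⁶ m.
Kepler's third law: T = 2π√(r³/μ) = 2π√((4.299×10⁶)³ / 4.283×10¹³).
r³/μ = 1.855×10⁶ s², so T = 2π × 1.362×10³ = 8.558×10³ s.
Converting: 8.558×10³ s ÷ 3600 = 2.377 hours.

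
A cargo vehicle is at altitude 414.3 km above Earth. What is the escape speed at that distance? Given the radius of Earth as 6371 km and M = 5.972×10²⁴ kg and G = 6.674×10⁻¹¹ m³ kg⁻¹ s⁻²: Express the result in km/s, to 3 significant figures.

μ = GM = 6.674×10⁻¹¹ × 5.972×10²⁴ = 3.986×10¹⁴ m³/s².
r = 6371 + 414.3 = 6785.3 km = 6.7853×10⁶ m.
Escape speed v_esc = √(2μ/r) = √(2 × 3.986×10¹⁴ / 6.785×10⁶) = √(1.175×10⁸) = 10840 m/s.
= 10.84 km/s.

v_esc ≈ 10.8 km/s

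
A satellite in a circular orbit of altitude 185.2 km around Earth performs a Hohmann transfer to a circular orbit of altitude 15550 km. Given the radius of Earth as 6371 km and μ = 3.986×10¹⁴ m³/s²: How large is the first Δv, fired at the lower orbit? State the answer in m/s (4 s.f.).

r₁ = 6371 + 185.2 = 6556.2 km = 6.5562×10⁶ m.
r₂ = 6371 + 15550 = 21921 km = 2.1921×10⁷ m.
Transfer ellipse a_t = (r₁ + r₂)/2 = 1.424×10⁷ m.
At r₁: circular v_c1 = √(μ/r₁) = 7797 m/s; transfer-perigee v_p = √[μ(2/r₁ − 1/a_t)] = 9675 m/s.
Δv₁ = v_p − v_c1 = 1877 m/s.

Δv ≈ 1877 m/s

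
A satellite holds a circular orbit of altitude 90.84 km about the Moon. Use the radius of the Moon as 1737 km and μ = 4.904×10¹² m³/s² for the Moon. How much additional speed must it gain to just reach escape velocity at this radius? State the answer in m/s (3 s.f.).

Δv ≈ 678 m/s

r = 1737 + 90.84 = 1827.8 km = 1.8278×10⁶ m.
Circular speed v_c = √(μ/r) = 1638 m/s.
Escape speed v_esc = √(2μ/r) = √2 × v_c = 2316 m/s.
Δv = v_esc − v_c = 678.5 m/s.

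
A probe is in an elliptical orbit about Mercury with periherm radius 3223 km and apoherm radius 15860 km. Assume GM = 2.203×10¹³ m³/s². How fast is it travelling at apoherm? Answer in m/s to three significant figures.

v ≈ 685 m/s

Semi-major axis a = (r_p + r_a)/2 = 9541.5 km = 9.542×10⁶ m.
Vis-viva: v² = μ(2/r − 1/a) = 2.203×10¹³ × (1.261×10⁻⁷ − 1.048×10⁻⁷) = 4.692×10⁵ m²/s².
v = 685.0 m/s.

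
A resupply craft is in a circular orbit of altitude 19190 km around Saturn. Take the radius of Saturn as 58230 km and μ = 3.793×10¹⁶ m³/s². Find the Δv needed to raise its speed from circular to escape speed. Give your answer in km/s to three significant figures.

r = 58230 + 19190 = 77420 km = 7.7420×10⁷ m.
Circular speed v_c = √(μ/r) = 22130 m/s.
Escape speed v_esc = √(2μ/r) = √2 × v_c = 31300 m/s.
Δv = v_esc − v_c = 9168 m/s = 9.168 km/s.

Δv ≈ 9.17 km/s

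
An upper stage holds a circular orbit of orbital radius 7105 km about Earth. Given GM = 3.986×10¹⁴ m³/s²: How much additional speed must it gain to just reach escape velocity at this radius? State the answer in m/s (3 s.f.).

r = 7105 km = 7.105×10⁶ m.
Circular speed v_c = √(μ/r) = 7490 m/s.
Escape speed v_esc = √(2μ/r) = √2 × v_c = 10590 m/s.
Δv = v_esc − v_c = 3102 m/s.

Δv ≈ 3100 m/s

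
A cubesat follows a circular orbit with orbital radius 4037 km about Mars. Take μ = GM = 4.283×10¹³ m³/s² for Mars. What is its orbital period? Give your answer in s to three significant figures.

r = 4037 km = 4.037×10⁶ m.
Kepler's third law: T = 2π√(r³/μ) = 2π√((4.037×10⁶)³ / 4.283×10¹³).
r³/μ = 1.536×10⁶ s², so T = 2π × 1.239×10³ = 7.787×10³ s.

T ≈ 7790 s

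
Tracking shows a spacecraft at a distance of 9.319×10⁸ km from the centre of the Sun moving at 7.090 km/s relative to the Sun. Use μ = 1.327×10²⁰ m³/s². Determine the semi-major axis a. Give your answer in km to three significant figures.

a ≈ 5.66×10⁸ km

r = 9.319×10¹¹ m.
Vis-viva rearranged: 1/a = 2/r − v²/μ = 2.146×10⁻¹² − 3.788×10⁻¹³ = 1.767×10⁻¹² m⁻¹.
a = 5.658×10¹¹ m = 5.6582×10⁸ km.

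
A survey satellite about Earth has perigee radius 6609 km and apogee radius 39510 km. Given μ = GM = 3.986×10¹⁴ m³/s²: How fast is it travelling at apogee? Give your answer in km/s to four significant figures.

v ≈ 1.700 km/s

Semi-major axis a = (r_p + r_a)/2 = 23060 km = 2.306×10⁷ m.
Vis-viva: v² = μ(2/r − 1/a) = 3.986×10¹⁴ × (5.062×10⁻⁸ − 4.337×10⁻⁸) = 2.891×10⁶ m²/s².
v = 1700 m/s = 1.700 km/s.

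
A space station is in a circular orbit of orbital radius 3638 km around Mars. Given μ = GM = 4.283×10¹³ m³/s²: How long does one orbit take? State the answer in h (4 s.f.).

T ≈ 1.851 h

r = 3638 km = 3.638×10⁶ m.
Kepler's third law: T = 2π√(r³/μ) = 2π√((3.638×10⁶)³ / 4.283×10¹³).
r³/μ = 1.124×10⁶ s², so T = 2π × 1.060×10³ = 6.662×10³ s.
Converting: 6.662×10³ s ÷ 3600 = 1.851 h.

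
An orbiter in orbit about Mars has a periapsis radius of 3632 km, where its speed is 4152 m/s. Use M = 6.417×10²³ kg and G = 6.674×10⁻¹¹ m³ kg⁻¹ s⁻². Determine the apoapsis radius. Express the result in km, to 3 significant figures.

μ = GM = 6.674×10⁻¹¹ × 6.417×10²³ = 4.283×10¹³ m³/s².
r_p = 3.632×10⁶ m.
Specific energy ε = v²/2 − μ/r = -3.172×10⁶ J/kg, so a = −μ/(2ε) = 6.751×10⁶ m.
The apsides satisfy r_p + r_a = 2a, so the apoapsis radius is 2a − r_p = 9.869×10⁶ m = 9869.4 km.

apoapsis radius ≈ 9870 km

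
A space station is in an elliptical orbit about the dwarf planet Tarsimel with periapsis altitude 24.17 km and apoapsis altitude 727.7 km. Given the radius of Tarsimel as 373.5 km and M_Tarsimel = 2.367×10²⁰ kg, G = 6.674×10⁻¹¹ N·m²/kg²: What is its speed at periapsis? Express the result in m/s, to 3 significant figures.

v ≈ 242 m/s

μ = GM = 6.674×10⁻¹¹ × 2.367×10²⁰ = 1.580×10¹⁰ m³/s².
r_p = 373.5 + 24.17 = 397.67 km = 3.9767×10⁵ m.
r_a = 373.5 + 727.7 = 1101.2 km = 1.1012×10⁶ m.
Semi-major axis a = (r_p + r_a)/2 = 749.44 km = 7.494×10⁵ m.
Vis-viva: v² = μ(2/r − 1/a) = 1.580×10¹⁰ × (5.029×10⁻⁶ − 1.334×10⁻⁶) = 5.837×10⁴ m²/s².
v = 241.6 m/s.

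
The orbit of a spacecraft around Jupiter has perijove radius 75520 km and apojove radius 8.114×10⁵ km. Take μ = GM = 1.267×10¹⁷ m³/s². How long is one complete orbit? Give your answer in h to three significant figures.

Semi-major axis a = (r_p + r_a)/2 = (75520 + 8.1140×10⁵)/2 = 4.4346×10⁵ km = 4.435×10⁸ m.
By Kepler's third law T = 2π√(a³/μ) = 2π × 2.624×10⁴ = 1.648×10⁵ s.
= 45.79 h.

T ≈ 45.8 h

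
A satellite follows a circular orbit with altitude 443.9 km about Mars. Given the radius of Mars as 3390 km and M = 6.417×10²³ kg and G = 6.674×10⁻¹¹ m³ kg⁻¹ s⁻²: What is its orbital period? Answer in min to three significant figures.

μ = GM = 6.674×10⁻¹¹ × 6.417×10²³ = 4.283×10¹³ m³/s².
r = 3390 + 443.9 = 3833.9 km = 3.8339×10⁶ m.
Kepler's third law: T = 2π√(r³/μ) = 2π√((3.834×10⁶)³ / 4.283×10¹³).
r³/μ = 1.316×10⁶ s², so T = 2π × 1.147×10³ = 7.207×10³ s.
Converting: 7.207×10³ s ÷ 60.00 = 120.1 min.

T ≈ 120 min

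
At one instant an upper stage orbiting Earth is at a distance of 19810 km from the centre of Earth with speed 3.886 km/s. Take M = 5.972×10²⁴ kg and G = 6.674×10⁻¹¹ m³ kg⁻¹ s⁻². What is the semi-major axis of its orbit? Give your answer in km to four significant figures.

μ = GM = 6.674×10⁻¹¹ × 5.972×10²⁴ = 3.986×10¹⁴ m³/s².
r = 1.981×10⁷ m.
Vis-viva rearranged: 1/a = 2/r − v²/μ = 1.010×10⁻⁷ − 3.789×10⁻⁸ = 6.307×10⁻⁸ m⁻¹.
a = 1.586×10⁷ m = 15855 km.

a ≈ 15860 km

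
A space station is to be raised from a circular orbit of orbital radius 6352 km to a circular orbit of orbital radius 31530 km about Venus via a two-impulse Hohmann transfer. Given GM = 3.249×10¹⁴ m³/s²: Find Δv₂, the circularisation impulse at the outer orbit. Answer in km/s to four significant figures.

Δv ≈ 1.351 km/s

r₁ = 6352 km = 6.352×10⁶ m.
r₂ = 31530 km = 3.153×10⁷ m.
Transfer ellipse a_t = (r₁ + r₂)/2 = 1.894×10⁷ m.
At r₁: circular v_c1 = √(μ/r₁) = 7152 m/s; transfer-periapsis v_p = √[μ(2/r₁ − 1/a_t)] = 9227 m/s.
At r₂: circular v_c2 = √(μ/r₂) = 3210 m/s; transfer-apoapsis v_a = √[μ(2/r₂ − 1/a_t)] = 1859 m/s.
Δv₂ = v_c2 − v_a = 1351 m/s.
= 1.351 km/s.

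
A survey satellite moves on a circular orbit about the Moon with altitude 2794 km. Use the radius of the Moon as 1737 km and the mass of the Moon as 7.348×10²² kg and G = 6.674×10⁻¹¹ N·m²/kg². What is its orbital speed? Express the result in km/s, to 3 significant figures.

v ≈ 1.04 km/s

μ = GM = 6.674×10⁻¹¹ × 7.348×10²² = 4.904×10¹² m³/s².
r = 1737 + 2794 = 4531.0 km = 4.5310×10⁶ m.
For a circular orbit v = √(μ/r) = √(4.904×10¹² / 4.531×10⁶) = √(1.082×10⁶) = 1040 m/s.
That is 1.040 km/s.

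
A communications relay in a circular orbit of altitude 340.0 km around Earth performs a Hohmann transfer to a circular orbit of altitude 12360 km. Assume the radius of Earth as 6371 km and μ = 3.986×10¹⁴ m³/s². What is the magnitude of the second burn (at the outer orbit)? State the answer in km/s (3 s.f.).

r₁ = 6371 + 340.0 = 6711.0 km = 6.7110×10⁶ m.
r₂ = 6371 + 12360 = 18731 km = 1.8731×10⁷ m.
Transfer ellipse a_t = (r₁ + r₂)/2 = 1.272×10⁷ m.
At r₁: circular v_c1 = √(μ/r₁) = 7707 m/s; transfer-perigee v_p = √[μ(2/r₁ − 1/a_t)] = 9352 m/s.
At r₂: circular v_c2 = √(μ/r₂) = 4613 m/s; transfer-apogee v_a = √[μ(2/r₂ − 1/a_t)] = 3351 m/s.
Δv₂ = v_c2 − v_a = 1262 m/s.
= 1.262 km/s.

Δv ≈ 1.26 km/s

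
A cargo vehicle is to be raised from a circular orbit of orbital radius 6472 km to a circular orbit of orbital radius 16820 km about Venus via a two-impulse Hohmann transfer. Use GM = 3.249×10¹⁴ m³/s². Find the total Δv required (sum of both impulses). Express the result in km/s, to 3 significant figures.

Δv_total ≈ 2.55 km/s

r₁ = 6472 km = 6.472×10⁶ m.
r₂ = 16820 km = 1.682×10⁷ m.
Transfer ellipse a_t = (r₁ + r₂)/2 = 1.165×10⁷ m.
At r₁: circular v_c1 = √(μ/r₁) = 7085 m/s; transfer-periapsis v_p = √[μ(2/r₁ − 1/a_t)] = 8515 m/s.
Δv₁ = v_p − v_c1 = 1430 m/s.
At r₂: circular v_c2 = √(μ/r₂) = 4395 m/s; transfer-apoapsis v_a = √[μ(2/r₂ − 1/a_t)] = 3276 m/s.
Δv₂ = v_c2 − v_a = 1119 m/s.
Total Δv = Δv₁ + Δv₂ = 2548 m/s = 2.548 km/s.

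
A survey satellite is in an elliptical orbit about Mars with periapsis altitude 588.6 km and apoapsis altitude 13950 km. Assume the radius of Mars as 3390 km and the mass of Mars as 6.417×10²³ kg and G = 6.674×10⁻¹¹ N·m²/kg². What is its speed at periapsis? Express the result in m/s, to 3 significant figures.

v ≈ 4180 m/s

μ = GM = 6.674×10⁻¹¹ × 6.417×10²³ = 4.283×10¹³ m³/s².
r_p = 3390 + 588.6 = 3978.6 km = 3.9786×10⁶ m.
r_a = 3390 + 13950 = 17340 km = 1.7340×10⁷ m.
Semi-major axis a = (r_p + r_a)/2 = 10659 km = 1.066×10⁷ m.
Vis-viva: v² = μ(2/r − 1/a) = 4.283×10¹³ × (5.027×10⁻⁷ − 9.381×10⁻⁸) = 1.751×10⁷ m²/s².
v = 4185 m/s.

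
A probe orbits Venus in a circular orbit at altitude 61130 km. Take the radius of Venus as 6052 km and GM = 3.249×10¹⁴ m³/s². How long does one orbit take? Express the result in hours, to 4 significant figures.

r = 6052 + 61130 = 67182 km = 6.7182×10⁷ m.
Kepler's third law: T = 2π√(r³/μ) = 2π√((6.718×10⁷)³ / 3.249×10¹⁴).
r³/μ = 9.333×10⁸ s², so T = 2π × 3.055×10⁴ = 1.919×10⁵ s.
Converting: 1.919×10⁵ s ÷ 3600 = 53.32 hours.

T ≈ 53.32 hours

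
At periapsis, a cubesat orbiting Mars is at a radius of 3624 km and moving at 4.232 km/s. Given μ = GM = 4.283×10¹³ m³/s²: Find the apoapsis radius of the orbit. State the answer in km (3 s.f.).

r_p = 3.624×10⁶ m.
Specific energy ε = v²/2 − μ/r = -2.864×10⁶ J/kg, so a = −μ/(2ε) = 7.479×10⁶ m.
The apsides satisfy r_p + r_a = 2a, so the apoapsis radius is 2a − r_p = 1.133×10⁷ m = 11333 km.

apoapsis radius ≈ 11300 km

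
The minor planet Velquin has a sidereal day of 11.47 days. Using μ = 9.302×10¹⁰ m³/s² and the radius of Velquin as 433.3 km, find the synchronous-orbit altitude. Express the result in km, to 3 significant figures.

T = 11.47 days = 9.910×10⁵ s.
A synchronous orbit has period T, so by Kepler's third law a = (μT²/4π²)^(1/3).
μT²/4π² = 9.302×10¹⁰ × (9.910×10⁵)² / 39.48 = 2.314×10²¹ m³.
a = 1.323×10⁷ m = 13227 km.
Altitude h = a − R = 13227 − 433.3 = 12794 km.

h_sync ≈ 12800 km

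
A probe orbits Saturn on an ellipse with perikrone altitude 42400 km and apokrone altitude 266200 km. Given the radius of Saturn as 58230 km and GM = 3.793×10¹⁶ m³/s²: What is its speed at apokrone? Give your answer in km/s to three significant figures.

v ≈ 7.44 km/s

r_p = 58230 + 42400 = 100630 km = 1.0063×10⁸ m.
r_a = 58230 + 266200 = 324430 km = 3.2443×10⁸ m.
Semi-major axis a = (r_p + r_a)/2 = 2.1253×10⁵ km = 2.125×10⁸ m.
Vis-viva: v² = μ(2/r − 1/a) = 3.793×10¹⁶ × (6.165×10⁻⁹ − 4.705×10⁻⁹) = 5.536×10⁷ m²/s².
v = 7440 m/s = 7.440 km/s.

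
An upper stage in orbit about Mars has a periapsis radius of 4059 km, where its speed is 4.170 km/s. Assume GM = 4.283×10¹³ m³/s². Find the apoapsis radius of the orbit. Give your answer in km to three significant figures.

apoapsis radius ≈ 19000 km

r_p = 4.059×10⁶ m.
Specific energy ε = v²/2 − μ/r = -1.857×10⁶ J/kg, so a = −μ/(2ε) = 1.153×10⁷ m.
The apsides satisfy r_p + r_a = 2a, so the apoapsis radius is 2a − r_p = 1.900×10⁷ m = 19000 km.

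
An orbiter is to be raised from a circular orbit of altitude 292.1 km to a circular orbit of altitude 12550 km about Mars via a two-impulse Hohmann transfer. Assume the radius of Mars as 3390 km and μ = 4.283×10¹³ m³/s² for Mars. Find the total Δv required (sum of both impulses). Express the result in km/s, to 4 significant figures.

r₁ = 3390 + 292.1 = 3682.1 km = 3.6821×10⁶ m.
r₂ = 3390 + 12550 = 15940 km = 1.5940×10⁷ m.
Transfer ellipse a_t = (r₁ + r₂)/2 = 9.811×10⁶ m.
At r₁: circular v_c1 = √(μ/r₁) = 3411 m/s; transfer-periapsis v_p = √[μ(2/r₁ − 1/a_t)] = 4347 m/s.
Δv₁ = v_p − v_c1 = 936.7 m/s.
At r₂: circular v_c2 = √(μ/r₂) = 1639 m/s; transfer-apoapsis v_a = √[μ(2/r₂ − 1/a_t)] = 1004 m/s.
Δv₂ = v_c2 − v_a = 635.0 m/s.
Total Δv = Δv₁ + Δv₂ = 1572 m/s = 1.572 km/s.

Δv_total ≈ 1.572 km/s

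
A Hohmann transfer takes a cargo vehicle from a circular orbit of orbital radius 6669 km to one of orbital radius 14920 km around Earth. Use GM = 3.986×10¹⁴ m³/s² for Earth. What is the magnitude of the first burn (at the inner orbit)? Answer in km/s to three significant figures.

Δv ≈ 1.36 km/s

r₁ = 6669 km = 6.669×10⁶ m.
r₂ = 14920 km = 1.492×10⁷ m.
Transfer ellipse a_t = (r₁ + r₂)/2 = 1.079×10⁷ m.
At r₁: circular v_c1 = √(μ/r₁) = 7731 m/s; transfer-perigee v_p = √[μ(2/r₁ − 1/a_t)] = 9089 m/s.
Δv₁ = v_p − v_c1 = 1358 m/s.
= 1.358 km/s.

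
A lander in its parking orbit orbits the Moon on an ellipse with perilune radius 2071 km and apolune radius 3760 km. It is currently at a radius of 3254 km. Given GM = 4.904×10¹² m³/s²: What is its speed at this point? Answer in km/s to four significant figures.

v ≈ 1.154 km/s

Semi-major axis a = (r_p + r_a)/2 = 2915.5 km = 2.916×10⁶ m.
Vis-viva: v² = μ(2/r − 1/a) = 4.904×10¹² × (6.146×10⁻⁷ − 3.430×10⁻⁷) = 1.332×10⁶ m²/s².
v = 1154 m/s = 1.154 km/s.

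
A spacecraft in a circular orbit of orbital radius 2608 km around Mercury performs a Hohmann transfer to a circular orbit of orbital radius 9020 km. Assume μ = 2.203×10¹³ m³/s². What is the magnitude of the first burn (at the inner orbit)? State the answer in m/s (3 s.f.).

r₁ = 2608 km = 2.608×10⁶ m.
r₂ = 9020 km = 9.020×10⁶ m.
Transfer ellipse a_t = (r₁ + r₂)/2 = 5.814×10⁶ m.
At r₁: circular v_c1 = √(μ/r₁) = 2906 m/s; transfer-periherm v_p = √[μ(2/r₁ − 1/a_t)] = 3620 m/s.
Δv₁ = v_p − v_c1 = 713.7 m/s.

Δv ≈ 714 m/s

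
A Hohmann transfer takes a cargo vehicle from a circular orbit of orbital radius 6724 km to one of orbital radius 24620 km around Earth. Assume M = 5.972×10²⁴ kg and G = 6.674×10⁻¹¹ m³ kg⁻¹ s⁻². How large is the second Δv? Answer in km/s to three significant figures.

μ = GM = 6.674×10⁻¹¹ × 5.972×10²⁴ = 3.986×10¹⁴ m³/s².
r₁ = 6724 km = 6.724×10⁶ m.
r₂ = 24620 km = 2.462×10⁷ m.
Transfer ellipse a_t = (r₁ + r₂)/2 = 1.567×10⁷ m.
At r₁: circular v_c1 = √(μ/r₁) = 7699 m/s; transfer-perigee v_p = √[μ(2/r₁ − 1/a_t)] = 9650 m/s.
At r₂: circular v_c2 = √(μ/r₂) = 4024 m/s; transfer-apogee v_a = √[μ(2/r₂ − 1/a_t)] = 2635 m/s.
Δv₂ = v_c2 − v_a = 1388 m/s.
= 1.388 km/s.

Δv ≈ 1.39 km/s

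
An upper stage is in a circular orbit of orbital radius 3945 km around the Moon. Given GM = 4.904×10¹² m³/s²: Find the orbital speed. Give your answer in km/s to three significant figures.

v ≈ 1.11 km/s

r = 3945 km = 3.945×10⁶ m.
For a circular orbit v = √(μ/r) = √(4.904×10¹² / 3.945×10⁶) = √(1.243×10⁶) = 1115 m/s.
That is 1.115 km/s.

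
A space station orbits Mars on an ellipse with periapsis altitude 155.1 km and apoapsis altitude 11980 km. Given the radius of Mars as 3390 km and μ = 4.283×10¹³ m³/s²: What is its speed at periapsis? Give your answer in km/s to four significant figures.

v ≈ 4.431 km/s

r_p = 3390 + 155.1 = 3545.1 km = 3.5451×10⁶ m.
r_a = 3390 + 11980 = 15370 km = 1.5370×10⁷ m.
Semi-major axis a = (r_p + r_a)/2 = 9457.5 km = 9.458×10⁶ m.
Vis-viva: v² = μ(2/r − 1/a) = 4.283×10¹³ × (5.642×10⁻⁷ − 1.057×10⁻⁷) = 1.963×10⁷ m²/s².
v = 4431 m/s = 4.431 km/s.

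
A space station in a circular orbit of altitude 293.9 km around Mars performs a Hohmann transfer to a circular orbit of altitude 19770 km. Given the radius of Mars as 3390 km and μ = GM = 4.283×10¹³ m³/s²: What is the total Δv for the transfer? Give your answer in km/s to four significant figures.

Δv_total ≈ 1.717 km/s

r₁ = 3390 + 293.9 = 3683.9 km = 3.6839×10⁶ m.
r₂ = 3390 + 19770 = 23160 km = 2.3160×10⁷ m.
Transfer ellipse a_t = (r₁ + r₂)/2 = 1.342×10⁷ m.
At r₁: circular v_c1 = √(μ/r₁) = 3410 m/s; transfer-periapsis v_p = √[μ(2/r₁ − 1/a_t)] = 4479 m/s.
Δv₁ = v_p − v_c1 = 1069 m/s.
At r₂: circular v_c2 = √(μ/r₂) = 1360 m/s; transfer-apoapsis v_a = √[μ(2/r₂ − 1/a_t)] = 712.4 m/s.
Δv₂ = v_c2 − v_a = 647.4 m/s.
Total Δv = Δv₁ + Δv₂ = 1717 m/s = 1.717 km/s.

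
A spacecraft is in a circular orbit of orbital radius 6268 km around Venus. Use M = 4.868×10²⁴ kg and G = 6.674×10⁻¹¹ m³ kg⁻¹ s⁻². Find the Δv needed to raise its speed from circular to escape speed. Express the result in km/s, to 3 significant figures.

μ = GM = 6.674×10⁻¹¹ × 4.868×10²⁴ = 3.249×10¹⁴ m³/s².
r = 6268 km = 6.268×10⁶ m.
Circular speed v_c = √(μ/r) = 7200 m/s.
Escape speed v_esc = √(2μ/r) = √2 × v_c = 10180 m/s.
Δv = v_esc − v_c = 2982 m/s = 2.982 km/s.

Δv ≈ 2.98 km/s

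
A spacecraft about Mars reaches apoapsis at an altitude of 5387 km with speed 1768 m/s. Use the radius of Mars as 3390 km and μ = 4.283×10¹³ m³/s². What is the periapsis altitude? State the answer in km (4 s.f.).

periapsis altitude ≈ 745.7 km

r_a = 3390 + 5387 = 8777.0 km = 8.777×10⁶ m.
Specific energy ε = v²/2 − μ/r = -3.317×10⁶ J/kg, so a = −μ/(2ε) = 6.456×10⁶ m.
The apsides satisfy r_p + r_a = 2a, so the periapsis radius is 2a − r_a = 4.136×10⁶ m = 4135.7 km.
Periapsis altitude = 4135.7 − 3390 = 745.71 km.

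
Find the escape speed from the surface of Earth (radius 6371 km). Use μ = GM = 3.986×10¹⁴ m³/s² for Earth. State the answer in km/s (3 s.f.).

r = R = 6.371×10⁶ m.
Escape speed v_esc = √(2μ/r) = √(2 × 3.986×10¹⁴ / 6.371×10⁶) = √(1.251×10⁸) = 11190 m/s.
= 11.19 km/s.

v_esc ≈ 11.2 km/s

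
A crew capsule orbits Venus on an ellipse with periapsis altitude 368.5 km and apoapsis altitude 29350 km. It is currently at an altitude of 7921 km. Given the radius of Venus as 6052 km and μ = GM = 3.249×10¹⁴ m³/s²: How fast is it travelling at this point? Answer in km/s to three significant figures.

r_p = 6052 + 368.5 = 6420.5 km = 6.4205×10⁶ m.
r_a = 6052 + 29350 = 35402 km = 3.5402×10⁷ m.
r = 6052 + 7921 = 13973 km = 1.397×10⁷ m.
Semi-major axis a = (r_p + r_a)/2 = 20911 km = 2.091×10⁷ m.
Vis-viva: v² = μ(2/r − 1/a) = 3.249×10¹⁴ × (1.431×10⁻⁷ − 4.782×10⁻⁸) = 3.097×10⁷ m²/s².
v = 5565 m/s = 5.565 km/s.

v ≈ 5.56 km/s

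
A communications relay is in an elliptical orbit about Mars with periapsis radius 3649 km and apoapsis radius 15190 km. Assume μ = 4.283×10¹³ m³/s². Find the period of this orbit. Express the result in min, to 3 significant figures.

T ≈ 463 min

Semi-major axis a = (r_p + r_a)/2 = (3649.0 + 15190)/2 = 9419.5 km = 9.420×10⁶ m.
By Kepler's third law T = 2π√(a³/μ) = 2π × 4.417×10³ = 2.776×10⁴ s.
= 462.6 min.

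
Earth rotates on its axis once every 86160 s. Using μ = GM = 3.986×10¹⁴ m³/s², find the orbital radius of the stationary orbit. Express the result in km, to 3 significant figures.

r_sync ≈ 42200 km

A synchronous orbit has period T, so by Kepler's third law a = (μT²/4π²)^(1/3).
μT²/4π² = 3.986×10¹⁴ × (8.616×10⁴)² / 39.48 = 7.495×10²² m³.
a = 4.216×10⁷ m = 42163 km.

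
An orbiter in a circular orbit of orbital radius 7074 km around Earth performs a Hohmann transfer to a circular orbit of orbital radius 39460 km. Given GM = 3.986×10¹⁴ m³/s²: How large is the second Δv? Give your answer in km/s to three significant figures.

r₁ = 7074 km = 7.074×10⁶ m.
r₂ = 39460 km = 3.946×10⁷ m.
Transfer ellipse a_t = (r₁ + r₂)/2 = 2.327×10⁷ m.
At r₁: circular v_c1 = √(μ/r₁) = 7506 m/s; transfer-perigee v_p = √[μ(2/r₁ − 1/a_t)] = 9776 m/s.
At r₂: circular v_c2 = √(μ/r₂) = 3178 m/s; transfer-apogee v_a = √[μ(2/r₂ − 1/a_t)] = 1752 m/s.
Δv₂ = v_c2 − v_a = 1426 m/s.
= 1.426 km/s.

Δv ≈ 1.43 km/s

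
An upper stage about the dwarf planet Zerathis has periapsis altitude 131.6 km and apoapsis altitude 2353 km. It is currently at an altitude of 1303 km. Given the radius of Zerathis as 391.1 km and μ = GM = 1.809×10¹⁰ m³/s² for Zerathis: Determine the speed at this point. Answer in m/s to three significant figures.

v ≈ 101 m/s

r_p = 391.1 + 131.6 = 522.70 km = 5.2270×10⁵ m.
r_a = 391.1 + 2353 = 2744.1 km = 2.7441×10⁶ m.
r = 391.1 + 1303 = 1694.1 km = 1.694×10⁶ m.
Semi-major axis a = (r_p + r_a)/2 = 1633.4 km = 1.633×10⁶ m.
Vis-viva: v² = μ(2/r − 1/a) = 1.809×10¹⁰ × (1.181×10⁻⁶ − 6.122×10⁻⁷) = 1.028×10⁴ m²/s².
v = 101.4 m/s.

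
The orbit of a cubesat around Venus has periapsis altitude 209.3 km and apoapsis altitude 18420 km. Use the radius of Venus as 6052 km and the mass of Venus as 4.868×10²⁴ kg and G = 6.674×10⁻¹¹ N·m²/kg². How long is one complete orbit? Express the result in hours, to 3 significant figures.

μ = GM = 6.674×10⁻¹¹ × 4.868×10²⁴ = 3.249×10¹⁴ m³/s².
r_p = 6052 + 209.3 = 6261.3 km = 6.2613×10⁶ m.
r_a = 6052 + 18420 = 24472 km = 2.4472×10⁷ m.
Semi-major axis a = (r_p + r_a)/2 = (6261.3 + 24472)/2 = 15367 km = 1.537×10⁷ m.
By Kepler's third law T = 2π√(a³/μ) = 2π × 3.342×10³ = 2.100×10⁴ s.
= 5.833 hours.

T ≈ 5.83 hours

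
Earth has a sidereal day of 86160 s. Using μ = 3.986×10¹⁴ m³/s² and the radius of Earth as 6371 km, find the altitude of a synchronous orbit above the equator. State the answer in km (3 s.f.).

h_sync ≈ 35800 km

A synchronous orbit has period T, so by Kepler's third law a = (μT²/4π²)^(1/3).
μT²/4π² = 3.986×10¹⁴ × (8.616×10⁴)² / 39.48 = 7.495×10²² m³.
a = 4.216×10⁷ m = 42163 km.
Altitude h = a − R = 42163 − 6371 = 35792 km.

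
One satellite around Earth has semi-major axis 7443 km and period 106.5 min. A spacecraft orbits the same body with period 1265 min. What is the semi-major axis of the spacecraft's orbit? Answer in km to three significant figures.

Kepler's third law: a³ ∝ T², so a₂ = a₁ (T₂/T₁)^(2/3).
T₂/T₁ = 11.88, (T₂/T₁)^(2/3) = 5.206.
a₂ = 7443 × 5.206 = 38750 km.

a₂ ≈ 38700 km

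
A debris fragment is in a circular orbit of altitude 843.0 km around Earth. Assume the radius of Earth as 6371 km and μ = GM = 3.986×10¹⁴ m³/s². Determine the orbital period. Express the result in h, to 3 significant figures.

T ≈ 1.69 h

r = 6371 + 843.0 = 7214.0 km = 7.2140×10⁶ m.
Kepler's third law: T = 2π√(r³/μ) = 2π√((7.214×10⁶)³ / 3.986×10¹⁴).
r³/μ = 9.419×10⁵ s², so T = 2π × 9.705×10² = 6.098×10³ s.
Converting: 6.098×10³ s ÷ 3600 = 1.694 h.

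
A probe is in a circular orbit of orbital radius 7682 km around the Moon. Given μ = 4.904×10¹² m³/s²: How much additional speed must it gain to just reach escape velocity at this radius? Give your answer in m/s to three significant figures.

Δv ≈ 331 m/s

r = 7682 km = 7.682×10⁶ m.
Circular speed v_c = √(μ/r) = 799.0 m/s.
Escape speed v_esc = √(2μ/r) = √2 × v_c = 1130 m/s.
Δv = v_esc − v_c = 331.0 m/s.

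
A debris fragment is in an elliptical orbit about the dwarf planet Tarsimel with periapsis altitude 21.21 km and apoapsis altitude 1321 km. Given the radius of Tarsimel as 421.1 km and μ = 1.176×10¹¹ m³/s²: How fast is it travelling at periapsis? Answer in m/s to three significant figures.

v ≈ 651 m/s

r_p = 421.1 + 21.21 = 442.31 km = 4.4231×10⁵ m.
r_a = 421.1 + 1321 = 1742.1 km = 1.7421×10⁶ m.
Semi-major axis a = (r_p + r_a)/2 = 1092.2 km = 1.092×10⁶ m.
Vis-viva: v² = μ(2/r − 1/a) = 1.176×10¹¹ × (4.522×10⁻⁶ − 9.156×10⁻⁷) = 4.241×10⁵ m²/s².
v = 651.2 m/s.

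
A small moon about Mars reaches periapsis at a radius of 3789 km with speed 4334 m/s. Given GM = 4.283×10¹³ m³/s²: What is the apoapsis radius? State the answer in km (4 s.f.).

apoapsis radius ≈ 18610 km

r_p = 3.789×10⁶ m.
Specific energy ε = v²/2 − μ/r = -1.912×10⁶ J/kg, so a = −μ/(2ε) = 1.120×10⁷ m.
The apsides satisfy r_p + r_a = 2a, so the apoapsis radius is 2a − r_p = 1.861×10⁷ m = 18612 km.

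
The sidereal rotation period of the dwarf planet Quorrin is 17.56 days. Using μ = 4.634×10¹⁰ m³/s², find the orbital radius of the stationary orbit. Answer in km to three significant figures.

r_sync ≈ 13900 km

T = 17.56 days = 1.517×10⁶ s.
A synchronous orbit has period T, so by Kepler's third law a = (μT²/4π²)^(1/3).
μT²/4π² = 4.634×10¹⁰ × (1.517×10⁶)² / 39.48 = 2.702×10²¹ m³.
a = 1.393×10⁷ m = 13928 km.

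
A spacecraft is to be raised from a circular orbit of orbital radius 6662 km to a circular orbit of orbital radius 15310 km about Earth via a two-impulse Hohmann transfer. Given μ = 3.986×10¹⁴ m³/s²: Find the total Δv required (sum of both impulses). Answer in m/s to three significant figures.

Δv_total ≈ 2530 m/s

r₁ = 6662 km = 6.662×10⁶ m.
r₂ = 15310 km = 1.531×10⁷ m.
Transfer ellipse a_t = (r₁ + r₂)/2 = 1.099×10⁷ m.
At r₁: circular v_c1 = √(μ/r₁) = 7735 m/s; transfer-perigee v_p = √[μ(2/r₁ − 1/a_t)] = 9131 m/s.
Δv₁ = v_p − v_c1 = 1396 m/s.
At r₂: circular v_c2 = √(μ/r₂) = 5102 m/s; transfer-apogee v_a = √[μ(2/r₂ − 1/a_t)] = 3973 m/s.
Δv₂ = v_c2 − v_a = 1129 m/s.
Total Δv = Δv₁ + Δv₂ = 2525 m/s.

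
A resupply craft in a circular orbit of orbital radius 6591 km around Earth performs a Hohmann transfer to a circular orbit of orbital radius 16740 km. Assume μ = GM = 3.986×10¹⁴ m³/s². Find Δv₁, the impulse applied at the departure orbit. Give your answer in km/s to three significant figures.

Δv ≈ 1.54 km/s

r₁ = 6591 km = 6.591×10⁶ m.
r₂ = 16740 km = 1.674×10⁷ m.
Transfer ellipse a_t = (r₁ + r₂)/2 = 1.167×10⁷ m.
At r₁: circular v_c1 = √(μ/r₁) = 7777 m/s; transfer-perigee v_p = √[μ(2/r₁ − 1/a_t)] = 9316 m/s.
Δv₁ = v_p − v_c1 = 1539 m/s.
= 1.539 km/s.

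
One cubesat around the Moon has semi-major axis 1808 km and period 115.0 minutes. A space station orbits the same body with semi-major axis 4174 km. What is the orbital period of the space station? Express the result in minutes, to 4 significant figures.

Kepler's third law: T² ∝ a³, so T₂ = T₁ (a₂/a₁)^(3/2).
a₂/a₁ = 2.309, (a₂/a₁)^(3/2) = 3.508.
T₂ = 115.0 × 3.508 = 403.4 minutes.

T₂ ≈ 403.4 minutes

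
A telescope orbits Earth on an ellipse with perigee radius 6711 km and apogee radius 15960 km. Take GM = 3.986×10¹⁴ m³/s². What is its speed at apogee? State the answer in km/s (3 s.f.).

Semi-major axis a = (r_p + r_a)/2 = 11336 km = 1.134×10⁷ m.
Vis-viva: v² = μ(2/r − 1/a) = 3.986×10¹⁴ × (1.253×10⁻⁷ − 8.822×10⁻⁸) = 1.479×10⁷ m²/s².
v = 3845 m/s = 3.845 km/s.

v ≈ 3.85 km/s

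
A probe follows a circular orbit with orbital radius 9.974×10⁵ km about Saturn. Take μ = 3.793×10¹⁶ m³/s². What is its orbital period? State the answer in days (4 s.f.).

T ≈ 11.76 days

r = 9.974×10⁵ km = 9.974×10⁸ m.
Kepler's third law: T = 2π√(r³/μ) = 2π√((9.974×10⁸)³ / 3.793×10¹⁶).
r³/μ = 2.616×10¹⁰ s², so T = 2π × 1.617×10⁵ = 1.016×10⁶ s.
Converting: 1.016×10⁶ s ÷ 86400 = 11.76 days.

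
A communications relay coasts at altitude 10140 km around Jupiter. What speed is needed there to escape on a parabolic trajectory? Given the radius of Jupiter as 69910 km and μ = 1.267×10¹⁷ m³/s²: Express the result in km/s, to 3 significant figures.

v_esc ≈ 56.3 km/s

r = 69910 + 10140 = 80050 km = 8.0050×10⁷ m.
Escape speed v_esc = √(2μ/r) = √(2 × 1.267×10¹⁷ / 8.005×10⁷) = √(3.166×10⁹) = 56260 m/s.
= 56.26 km/s.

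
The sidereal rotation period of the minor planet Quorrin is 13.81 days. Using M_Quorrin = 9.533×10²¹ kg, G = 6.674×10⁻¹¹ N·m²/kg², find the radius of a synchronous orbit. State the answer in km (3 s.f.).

μ = GM = 6.674×10⁻¹¹ × 9.533×10²¹ = 6.362×10¹¹ m³/s².
T = 13.81 days = 1.193×10⁶ s.
A synchronous orbit has period T, so by Kepler's third law a = (μT²/4π²)^(1/3).
μT²/4π² = 6.362×10¹¹ × (1.193×10⁶)² / 39.48 = 2.294×10²² m³.
a = 2.842×10⁷ m = 28416 km.

r_sync ≈ 28400 km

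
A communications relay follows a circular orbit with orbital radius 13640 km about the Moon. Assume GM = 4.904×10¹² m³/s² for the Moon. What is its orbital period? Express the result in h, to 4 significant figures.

r = 13640 km = 1.364×10⁷ m.
Kepler's third law: T = 2π√(r³/μ) = 2π√((1.364×10⁷)³ / 4.904×10¹²).
r³/μ = 5.175×10⁸ s², so T = 2π × 2.275×10⁴ = 1.429×10⁵ s.
Converting: 1.429×10⁵ s ÷ 3600 = 39.70 h.

T ≈ 39.70 h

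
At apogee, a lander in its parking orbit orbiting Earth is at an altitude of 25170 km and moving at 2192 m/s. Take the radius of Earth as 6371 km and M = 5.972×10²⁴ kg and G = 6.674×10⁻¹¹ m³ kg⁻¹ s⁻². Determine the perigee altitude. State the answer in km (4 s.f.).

perigee altitude ≈ 1033 km

μ = GM = 6.674×10⁻¹¹ × 5.972×10²⁴ = 3.986×10¹⁴ m³/s².
r_a = 6371 + 25170 = 31541 km = 3.154×10⁷ m.
Specific energy ε = v²/2 − μ/r = -1.023×10⁷ J/kg, so a = −μ/(2ε) = 1.947×10⁷ m.
The apsides satisfy r_p + r_a = 2a, so the perigee radius is 2a − r_a = 7.404×10⁶ m = 7404.1 km.
Perigee altitude = 7404.1 − 6371 = 1033.1 km.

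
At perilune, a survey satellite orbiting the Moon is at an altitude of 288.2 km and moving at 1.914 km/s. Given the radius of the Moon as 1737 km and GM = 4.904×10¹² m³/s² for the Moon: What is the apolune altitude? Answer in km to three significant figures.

apolune altitude ≈ 4550 km

r_p = 1737 + 288.2 = 2025.2 km = 2.025×10⁶ m.
Specific energy ε = v²/2 − μ/r = -5.898×10⁵ J/kg, so a = −μ/(2ε) = 4.157×10⁶ m.
The apsides satisfy r_p + r_a = 2a, so the apolune radius is 2a − r_p = 6.290×10⁶ m = 6289.6 km.
Apolune altitude = 6289.6 − 1737 = 4552.6 km.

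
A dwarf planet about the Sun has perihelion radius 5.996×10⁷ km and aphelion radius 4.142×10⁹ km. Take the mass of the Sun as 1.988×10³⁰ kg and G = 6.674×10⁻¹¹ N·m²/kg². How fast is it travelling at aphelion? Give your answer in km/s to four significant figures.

v ≈ 0.9561 km/s

μ = GM = 6.674×10⁻¹¹ × 1.988×10³⁰ = 1.327×10²⁰ m³/s².
Semi-major axis a = (r_p + r_a)/2 = 2.1010×10⁹ km = 2.101×10¹² m.
Vis-viva: v² = μ(2/r − 1/a) = 1.327×10²⁰ × (4.829×10⁻¹³ − 4.760×10⁻¹³) = 9.142×10⁵ m²/s².
v = 956.1 m/s = 0.9561 km/s.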